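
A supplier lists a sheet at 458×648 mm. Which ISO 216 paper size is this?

Aspect ratio 648/458 ≈ 1.415 — close to the ISO √2 ≈ 1.414.
In the C-series (envelope sizes, between A and B): C2 = 458 × 648 mm.

C2 (458 × 648 mm)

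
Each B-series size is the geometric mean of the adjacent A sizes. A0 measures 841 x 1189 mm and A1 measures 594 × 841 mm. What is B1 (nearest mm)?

707 × 1000 mm

Short side: √(841 · 594) = √499554 ≈ 706.8 → 707 mm
Long side: √(1189 · 841) = √999949 ≈ 1000.0 → 1000 mm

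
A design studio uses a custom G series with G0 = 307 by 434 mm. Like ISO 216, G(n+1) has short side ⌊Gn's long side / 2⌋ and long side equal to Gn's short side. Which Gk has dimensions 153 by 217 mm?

G2

G0: 307 × 434 mm
G1: 217 × 307 mm
G2: 153 × 217 mm
G3: 108 × 153 mm
→ matches G2.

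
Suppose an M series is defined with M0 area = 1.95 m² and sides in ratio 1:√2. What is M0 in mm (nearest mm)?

1174 × 1661 mm

Let the short side be w mm. Then w · w√2 = 1.95 m² = 1,950,000 mm².
w² = 1,950,000/√2, so w ≈ 1174.2 mm; long side = w√2 ≈ 1660.6 mm.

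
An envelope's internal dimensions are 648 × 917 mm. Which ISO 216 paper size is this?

C1 (648 × 917 mm)

Aspect ratio 917/648 ≈ 1.415 — close to the ISO √2 ≈ 1.414.
In the C-series (envelope sizes, between A and B): C1 = 648 × 917 mm.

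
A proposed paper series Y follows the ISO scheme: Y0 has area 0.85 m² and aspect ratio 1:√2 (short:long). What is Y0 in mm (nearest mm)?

775 × 1096 mm

Let the short side be w mm. Then w · w√2 = 0.85 m² = 850,000 mm².
w² = 850,000/√2, so w ≈ 775.3 mm; long side = w√2 ≈ 1096.4 mm.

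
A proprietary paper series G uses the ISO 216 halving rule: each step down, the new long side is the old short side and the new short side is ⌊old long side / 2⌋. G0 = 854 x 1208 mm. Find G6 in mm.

G1: ⌊1208/2⌋ × 854 = 604 × 854 mm
G2: ⌊854/2⌋ × 604 = 427 × 604 mm
G3: ⌊604/2⌋ × 427 = 302 × 427 mm
G4: ⌊427/2⌋ × 302 = 213 × 302 mm
G5: ⌊302/2⌋ × 213 = 151 × 213 mm
G6: ⌊213/2⌋ × 151 = 106 × 151 mm

106 × 151 mm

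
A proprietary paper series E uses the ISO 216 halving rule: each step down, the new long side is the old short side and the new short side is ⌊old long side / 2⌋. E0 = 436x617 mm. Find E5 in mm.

77 × 109 mm

E1: ⌊617/2⌋ × 436 = 308 × 436 mm
E2: ⌊436/2⌋ × 308 = 218 × 308 mm
E3: ⌊308/2⌋ × 218 = 154 × 218 mm
E4: ⌊218/2⌋ × 154 = 109 × 154 mm
E5: ⌊154/2⌋ × 109 = 77 × 109 mm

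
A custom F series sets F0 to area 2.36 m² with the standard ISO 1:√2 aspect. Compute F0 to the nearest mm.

Let the short side be w mm. Then w · w√2 = 2.36 m² = 2,360,000 mm².
w² = 2,360,000/√2, so w ≈ 1291.8 mm; long side = w√2 ≈ 1826.9 mm.

1292 × 1827 mm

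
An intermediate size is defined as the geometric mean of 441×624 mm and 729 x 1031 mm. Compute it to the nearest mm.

567 × 802 mm

Short side: √(441 · 729) = √321489 ≈ 567.0 → 567 mm
Long side: √(624 · 1031) = √643344 ≈ 802.1 → 802 mm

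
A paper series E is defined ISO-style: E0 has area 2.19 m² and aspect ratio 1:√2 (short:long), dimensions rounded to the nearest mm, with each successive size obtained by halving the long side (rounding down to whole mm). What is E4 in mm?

Let E0's short side be w mm. w · w√2 = 2.19 m² = 2,190,000 mm², so w ≈ 1244.4 mm and w√2 ≈ 1759.9 mm → E0 = 1244 × 1760 mm.
E1: ⌊1760/2⌋ × 1244 = 880 × 1244 mm
E2: ⌊1244/2⌋ × 880 = 622 × 880 mm
E3: ⌊880/2⌋ × 622 = 440 × 622 mm
E4: ⌊622/2⌋ × 440 = 311 × 440 mm

311 × 440 mm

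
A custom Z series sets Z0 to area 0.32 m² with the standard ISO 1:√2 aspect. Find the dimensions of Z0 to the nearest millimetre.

Let the short side be w mm. Then w · w√2 = 0.32 m² = 320,000 mm².
w² = 320,000/√2, so w ≈ 475.7 mm; long side = w√2 ≈ 672.7 mm.

476 × 673 mm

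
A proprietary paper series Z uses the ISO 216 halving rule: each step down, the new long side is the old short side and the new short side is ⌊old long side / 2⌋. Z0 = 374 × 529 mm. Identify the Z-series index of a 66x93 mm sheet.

Z5

Z0: 374 × 529 mm
Z1: 264 × 374 mm
Z2: 187 × 264 mm
Z3: 132 × 187 mm
Z4: 93 × 132 mm
Z5: 66 × 93 mm
Z6: 46 × 66 mm
→ matches Z5.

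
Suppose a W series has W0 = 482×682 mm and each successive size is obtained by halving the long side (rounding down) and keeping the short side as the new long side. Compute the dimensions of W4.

W1: ⌊682/2⌋ × 482 = 341 × 482 mm
W2: ⌊482/2⌋ × 341 = 241 × 341 mm
W3: ⌊341/2⌋ × 241 = 170 × 241 mm
W4: ⌊241/2⌋ × 170 = 120 × 170 mm

120 × 170 mm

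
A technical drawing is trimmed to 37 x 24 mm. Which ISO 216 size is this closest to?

Aspect ratio 37/24 ≈ 1.542 (ISO target is √2 ≈ 1.414).
In the A-series (A0 area = 1 m²): A10 = 26 × 37 mm.
Off by 2 mm total — nearest standard size.

A10 (26 × 37 mm)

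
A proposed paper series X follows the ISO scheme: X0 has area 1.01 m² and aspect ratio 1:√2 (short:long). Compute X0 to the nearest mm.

Let the short side be w mm. Then w · w√2 = 1.01 m² = 1,010,000 mm².
w² = 1,010,000/√2, so w ≈ 845.1 mm; long side = w√2 ≈ 1195.1 mm.

845 × 1195 mm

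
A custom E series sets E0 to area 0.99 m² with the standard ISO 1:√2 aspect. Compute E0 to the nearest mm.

837 × 1183 mm

Let the short side be w mm. Then w · w√2 = 0.99 m² = 990,000 mm².
w² = 990,000/√2, so w ≈ 836.7 mm; long side = w√2 ≈ 1183.2 mm.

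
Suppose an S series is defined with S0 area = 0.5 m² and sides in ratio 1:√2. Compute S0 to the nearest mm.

595 × 841 mm

Let the short side be w mm. Then w · w√2 = 0.5 m² = 500,000 mm².
w² = 500,000/√2, so w ≈ 594.6 mm; long side = w√2 ≈ 840.9 mm.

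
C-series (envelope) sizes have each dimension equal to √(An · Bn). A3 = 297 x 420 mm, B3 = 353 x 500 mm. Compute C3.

324 × 458 mm

Short side: √(297 · 353) = √104841 ≈ 323.8 → 324 mm
Long side: √(420 · 500) = √210000 ≈ 458.3 → 458 mm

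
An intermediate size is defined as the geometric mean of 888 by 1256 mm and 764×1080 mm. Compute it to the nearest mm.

Short side: √(888 · 764) = √678432 ≈ 823.7 → 824 mm
Long side: √(1256 · 1080) = √1356480 ≈ 1164.7 → 1165 mm

824 × 1165 mm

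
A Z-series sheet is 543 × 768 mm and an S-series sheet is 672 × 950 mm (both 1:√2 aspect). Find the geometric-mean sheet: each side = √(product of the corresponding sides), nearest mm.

Short side: √(543 · 672) = √364896 ≈ 604.1 → 604 mm
Long side: √(768 · 950) = √729600 ≈ 854.2 → 854 mm

604 × 854 mm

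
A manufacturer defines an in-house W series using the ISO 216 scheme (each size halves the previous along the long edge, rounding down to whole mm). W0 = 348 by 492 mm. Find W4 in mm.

87 × 123 mm

W1: ⌊492/2⌋ × 348 = 246 × 348 mm
W2: ⌊348/2⌋ × 246 = 174 × 246 mm
W3: ⌊246/2⌋ × 174 = 123 × 174 mm
W4: ⌊174/2⌋ × 123 = 87 × 123 mm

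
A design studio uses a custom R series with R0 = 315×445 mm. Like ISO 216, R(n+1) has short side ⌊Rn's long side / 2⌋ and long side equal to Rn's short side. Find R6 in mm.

R1: ⌊445/2⌋ × 315 = 222 × 315 mm
R2: ⌊315/2⌋ × 222 = 157 × 222 mm
R3: ⌊222/2⌋ × 157 = 111 × 157 mm
R4: ⌊157/2⌋ × 111 = 78 × 111 mm
R5: ⌊111/2⌋ × 78 = 55 × 78 mm
R6: ⌊78/2⌋ × 55 = 39 × 55 mm

39 × 55 mm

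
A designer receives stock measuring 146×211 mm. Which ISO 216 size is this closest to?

A5 (148 × 210 mm)

Aspect ratio 211/146 ≈ 1.445 (ISO target is √2 ≈ 1.414).
In the A-series (A0 area = 1 m²): A5 = 148 × 210 mm.
Off by 3 mm total — nearest standard size.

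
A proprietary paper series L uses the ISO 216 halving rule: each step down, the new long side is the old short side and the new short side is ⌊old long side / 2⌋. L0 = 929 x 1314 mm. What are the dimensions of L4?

232 × 328 mm

L1 = 657 × 929 mm (from L0 by 1 halving).
L2: ⌊929/2⌋ × 657 = 464 × 657 mm
L3: ⌊657/2⌋ × 464 = 328 × 464 mm
L4: ⌊464/2⌋ × 328 = 232 × 328 mm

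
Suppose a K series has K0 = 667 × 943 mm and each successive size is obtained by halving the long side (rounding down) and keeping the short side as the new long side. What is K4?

K1: ⌊943/2⌋ × 667 = 471 × 667 mm
K2: ⌊667/2⌋ × 471 = 333 × 471 mm
K3: ⌊471/2⌋ × 333 = 235 × 333 mm
K4: ⌊333/2⌋ × 235 = 166 × 235 mm

166 × 235 mm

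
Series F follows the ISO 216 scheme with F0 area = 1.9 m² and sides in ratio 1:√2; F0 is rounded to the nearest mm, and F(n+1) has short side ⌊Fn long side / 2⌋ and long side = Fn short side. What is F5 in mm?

204 × 289 mm

Let F0's short side be w mm. w · w√2 = 1.9 m² = 1,900,000 mm², so w ≈ 1159.1 mm and w√2 ≈ 1639.2 mm → F0 = 1159 × 1639 mm.
F1: ⌊1639/2⌋ × 1159 = 819 × 1159 mm
F2: ⌊1159/2⌋ × 819 = 579 × 819 mm
F3: ⌊819/2⌋ × 579 = 409 × 579 mm
F4: ⌊579/2⌋ × 409 = 289 × 409 mm
F5: ⌊409/2⌋ × 289 = 204 × 289 mm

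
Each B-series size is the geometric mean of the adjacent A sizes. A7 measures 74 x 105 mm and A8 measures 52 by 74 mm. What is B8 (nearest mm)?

62 × 88 mm

Short side: √(74 · 52) = √3848 ≈ 62.0 → 62 mm
Long side: √(105 · 74) = √7770 ≈ 88.1 → 88 mm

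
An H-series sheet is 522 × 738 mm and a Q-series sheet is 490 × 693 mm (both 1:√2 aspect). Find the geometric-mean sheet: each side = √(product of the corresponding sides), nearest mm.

Short side: √(522 · 490) = √255780 ≈ 505.7 → 506 mm
Long side: √(738 · 693) = √511434 ≈ 715.1 → 715 mm

506 × 715 mm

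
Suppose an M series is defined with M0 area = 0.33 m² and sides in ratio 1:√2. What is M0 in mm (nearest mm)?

483 × 683 mm

Let the short side be w mm. Then w · w√2 = 0.33 m² = 330,000 mm².
w² = 330,000/√2, so w ≈ 483.1 mm; long side = w√2 ≈ 683.1 mm.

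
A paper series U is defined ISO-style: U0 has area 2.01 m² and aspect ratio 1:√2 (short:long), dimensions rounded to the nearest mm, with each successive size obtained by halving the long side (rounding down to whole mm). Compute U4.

298 × 421 mm

Let U0's short side be w mm. w · w√2 = 2.01 m² = 2,010,000 mm², so w ≈ 1192.2 mm and w√2 ≈ 1686.0 mm → U0 = 1192 × 1686 mm.
U1: ⌊1686/2⌋ × 1192 = 843 × 1192 mm
U2: ⌊1192/2⌋ × 843 = 596 × 843 mm
U3: ⌊843/2⌋ × 596 = 421 × 596 mm
U4: ⌊596/2⌋ × 421 = 298 × 421 mm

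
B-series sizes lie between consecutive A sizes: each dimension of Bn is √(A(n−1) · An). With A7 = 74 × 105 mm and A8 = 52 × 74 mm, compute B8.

Short side: √(74 · 52) = √3848 ≈ 62.0 → 62 mm
Long side: √(105 · 74) = √7770 ≈ 88.1 → 88 mm

62 × 88 mm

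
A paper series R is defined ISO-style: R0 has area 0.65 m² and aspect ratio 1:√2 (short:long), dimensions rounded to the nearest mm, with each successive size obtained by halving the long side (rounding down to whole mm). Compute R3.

239 × 339 mm

Let R0's short side be w mm. w · w√2 = 0.65 m² = 650,000 mm², so w ≈ 678.0 mm and w√2 ≈ 958.8 mm → R0 = 678 × 959 mm.
R1: ⌊959/2⌋ × 678 = 479 × 678 mm
R2: ⌊678/2⌋ × 479 = 339 × 479 mm
R3: ⌊479/2⌋ × 339 = 239 × 339 mm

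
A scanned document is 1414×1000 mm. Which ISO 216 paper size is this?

B0 (1000 × 1414 mm)

Aspect ratio 1414/1000 ≈ 1.414 — close to the ISO √2 ≈ 1.414.
In the B-series (B0 = 1000 × 1414 mm): B0 = 1000 × 1414 mm.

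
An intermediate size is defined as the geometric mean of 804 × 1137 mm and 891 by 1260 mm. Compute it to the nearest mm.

Short side: √(804 · 891) = √716364 ≈ 846.4 → 846 mm
Long side: √(1137 · 1260) = √1432620 ≈ 1196.9 → 1197 mm

846 × 1197 mm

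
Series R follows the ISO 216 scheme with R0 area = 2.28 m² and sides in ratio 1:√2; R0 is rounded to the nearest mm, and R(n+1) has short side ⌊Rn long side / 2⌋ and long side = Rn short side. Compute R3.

449 × 635 mm

Let R0's short side be w mm. w · w√2 = 2.28 m² = 2,280,000 mm², so w ≈ 1269.7 mm and w√2 ≈ 1795.7 mm → R0 = 1270 × 1796 mm.
R1: ⌊1796/2⌋ × 1270 = 898 × 1270 mm
R2: ⌊1270/2⌋ × 898 = 635 × 898 mm
R3: ⌊898/2⌋ × 635 = 449 × 635 mm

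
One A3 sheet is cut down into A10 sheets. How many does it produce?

128

Each ISO step halves the sheet: 1 × A3 → 2 × A4 → 4 × A5 → 8 × A6 → …
From A3 to A10 is 7 halving steps: 2^7 = 128.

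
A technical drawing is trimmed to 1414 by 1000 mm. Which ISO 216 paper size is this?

B0 (1000 × 1414 mm)

Aspect ratio 1414/1000 ≈ 1.414 — close to the ISO √2 ≈ 1.414.
In the B-series (B0 = 1000 × 1414 mm): B0 = 1000 × 1414 mm.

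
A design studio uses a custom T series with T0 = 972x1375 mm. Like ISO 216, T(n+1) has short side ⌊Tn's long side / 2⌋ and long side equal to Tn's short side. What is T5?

171 × 243 mm

T1: ⌊1375/2⌋ × 972 = 687 × 972 mm
T2: ⌊972/2⌋ × 687 = 486 × 687 mm
T3: ⌊687/2⌋ × 486 = 343 × 486 mm
T4: ⌊486/2⌋ × 343 = 243 × 343 mm
T5: ⌊343/2⌋ × 243 = 171 × 243 mm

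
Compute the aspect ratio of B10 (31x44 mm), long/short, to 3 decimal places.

1.419

44 / 31 = 1.419
ISO 216 targets √2 ≈ 1.414; the +0.005 deviation is from mm rounding.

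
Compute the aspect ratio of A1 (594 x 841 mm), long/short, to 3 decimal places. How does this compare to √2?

1.416

841 / 594 = 1.416
ISO 216 targets √2 ≈ 1.414; the +0.002 deviation is from mm rounding.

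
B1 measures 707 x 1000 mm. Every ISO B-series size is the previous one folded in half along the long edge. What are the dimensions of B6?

125 × 176 mm

B2: ⌊1000/2⌋ × 707 = 500 × 707 mm
B3: ⌊707/2⌋ × 500 = 353 × 500 mm
B4: ⌊500/2⌋ × 353 = 250 × 353 mm
B5: ⌊353/2⌋ × 250 = 176 × 250 mm
B6: ⌊250/2⌋ × 176 = 125 × 176 mm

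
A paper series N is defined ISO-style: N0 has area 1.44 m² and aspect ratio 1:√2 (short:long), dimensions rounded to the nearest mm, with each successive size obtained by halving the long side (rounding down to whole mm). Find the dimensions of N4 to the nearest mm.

Let N0's short side be w mm. w · w√2 = 1.44 m² = 1,440,000 mm², so w ≈ 1009.1 mm and w√2 ≈ 1427.0 mm → N0 = 1009 × 1427 mm.
N1: ⌊1427/2⌋ × 1009 = 713 × 1009 mm
N2: ⌊1009/2⌋ × 713 = 504 × 713 mm
N3: ⌊713/2⌋ × 504 = 356 × 504 mm
N4: ⌊504/2⌋ × 356 = 252 × 356 mm

252 × 356 mm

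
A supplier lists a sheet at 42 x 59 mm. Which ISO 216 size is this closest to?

C9 (40 × 57 mm)

Aspect ratio 59/42 ≈ 1.405 — close to the ISO √2 ≈ 1.414.
In the C-series (envelope sizes, between A and B): C9 = 40 × 57 mm.
Off by 4 mm total — nearest standard size.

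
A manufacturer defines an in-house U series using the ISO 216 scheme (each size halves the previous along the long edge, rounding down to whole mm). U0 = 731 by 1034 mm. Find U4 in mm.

U1 = 517 × 731 mm (from U0 by 1 halving).
U2: ⌊731/2⌋ × 517 = 365 × 517 mm
U3: ⌊517/2⌋ × 365 = 258 × 365 mm
U4: ⌊365/2⌋ × 258 = 182 × 258 mm

182 × 258 mm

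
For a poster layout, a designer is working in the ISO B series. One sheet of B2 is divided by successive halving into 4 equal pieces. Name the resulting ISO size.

4 = 2^2, so 2 halving steps.
B2 → B3 → … → B4 after 2 steps.

B4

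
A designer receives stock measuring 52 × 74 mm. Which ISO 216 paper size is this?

Aspect ratio 74/52 ≈ 1.423 — close to the ISO √2 ≈ 1.414.
In the A-series (A0 area = 1 m²): A8 = 52 × 74 mm.

A8 (52 × 74 mm)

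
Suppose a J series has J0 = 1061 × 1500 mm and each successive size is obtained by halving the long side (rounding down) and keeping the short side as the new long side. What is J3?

J1: ⌊1500/2⌋ × 1061 = 750 × 1061 mm
J2: ⌊1061/2⌋ × 750 = 530 × 750 mm
J3: ⌊750/2⌋ × 530 = 375 × 530 mm

375 × 530 mm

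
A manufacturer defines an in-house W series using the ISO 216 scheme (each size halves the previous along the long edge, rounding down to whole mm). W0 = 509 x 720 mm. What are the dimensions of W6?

W1 = 360 × 509 mm (from W0 by 1 halving).
W2: ⌊509/2⌋ × 360 = 254 × 360 mm
W3: ⌊360/2⌋ × 254 = 180 × 254 mm
W4: ⌊254/2⌋ × 180 = 127 × 180 mm
W5: ⌊180/2⌋ × 127 = 90 × 127 mm
W6: ⌊127/2⌋ × 90 = 63 × 90 mm

63 × 90 mm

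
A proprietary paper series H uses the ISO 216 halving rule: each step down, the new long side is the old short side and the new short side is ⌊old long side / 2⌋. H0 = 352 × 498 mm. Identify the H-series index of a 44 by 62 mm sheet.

H6

H0: 352 × 498 mm
H1: 249 × 352 mm
H2: 176 × 249 mm
H3: 124 × 176 mm
H4: 88 × 124 mm
H5: 62 × 88 mm
H6: 44 × 62 mm
H7: 31 × 44 mm
→ matches H6.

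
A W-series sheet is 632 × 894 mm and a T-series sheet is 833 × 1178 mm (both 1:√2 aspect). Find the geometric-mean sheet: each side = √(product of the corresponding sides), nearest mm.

Short side: √(632 · 833) = √526456 ≈ 725.6 → 726 mm
Long side: √(894 · 1178) = √1053132 ≈ 1026.2 → 1026 mm

726 × 1026 mm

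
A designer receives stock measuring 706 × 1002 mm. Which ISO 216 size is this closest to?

B1 (707 × 1000 mm)

Aspect ratio 1002/706 ≈ 1.419 — close to the ISO √2 ≈ 1.414.
In the B-series (B0 = 1000 × 1414 mm): B1 = 707 × 1000 mm.
Off by 3 mm total — nearest standard size.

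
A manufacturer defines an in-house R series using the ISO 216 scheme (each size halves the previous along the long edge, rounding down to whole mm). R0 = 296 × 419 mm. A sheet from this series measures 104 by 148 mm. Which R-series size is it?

R3

R0: 296 × 419 mm
R1: 209 × 296 mm
R2: 148 × 209 mm
R3: 104 × 148 mm
R4: 74 × 104 mm
→ matches R3.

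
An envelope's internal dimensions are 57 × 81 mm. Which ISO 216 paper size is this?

Aspect ratio 81/57 ≈ 1.421 — close to the ISO √2 ≈ 1.414.
In the C-series (envelope sizes, between A and B): C8 = 57 × 81 mm.

C8 (57 × 81 mm)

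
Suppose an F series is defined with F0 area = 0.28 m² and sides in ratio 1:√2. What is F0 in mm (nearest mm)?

445 × 629 mm

Let the short side be w mm. Then w · w√2 = 0.28 m² = 280,000 mm².
w² = 280,000/√2, so w ≈ 445.0 mm; long side = w√2 ≈ 629.3 mm.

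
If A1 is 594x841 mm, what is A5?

148 × 210 mm

A2: ⌊841/2⌋ × 594 = 420 × 594 mm
A3: ⌊594/2⌋ × 420 = 297 × 420 mm
A4: ⌊420/2⌋ × 297 = 210 × 297 mm
A5: ⌊297/2⌋ × 210 = 148 × 210 mm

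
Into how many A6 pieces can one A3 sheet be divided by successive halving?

Each ISO step halves the sheet: 1 × A3 → 2 × A4 → 4 × A5 → 8 × A6
From A3 to A6 is 3 halving steps: 2^3 = 8.

8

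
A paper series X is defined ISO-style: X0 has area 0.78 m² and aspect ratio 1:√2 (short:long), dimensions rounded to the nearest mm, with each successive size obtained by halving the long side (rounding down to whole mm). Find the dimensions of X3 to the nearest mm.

262 × 371 mm

Let X0's short side be w mm. w · w√2 = 0.78 m² = 780,000 mm², so w ≈ 742.7 mm and w√2 ≈ 1050.3 mm → X0 = 743 × 1050 mm.
X1: ⌊1050/2⌋ × 743 = 525 × 743 mm
X2: ⌊743/2⌋ × 525 = 371 × 525 mm
X3: ⌊525/2⌋ × 371 = 262 × 371 mm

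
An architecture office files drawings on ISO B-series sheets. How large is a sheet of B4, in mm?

B0 = 1000 × 1414 mm (B0 has a 1000 mm short side, aspect 1:√2).
B1: ⌊1414/2⌋ × 1000 = 707 × 1000 mm
B2: ⌊1000/2⌋ × 707 = 500 × 707 mm
B3: ⌊707/2⌋ × 500 = 353 × 500 mm
B4: ⌊500/2⌋ × 353 = 250 × 353 mm

250 × 353 mm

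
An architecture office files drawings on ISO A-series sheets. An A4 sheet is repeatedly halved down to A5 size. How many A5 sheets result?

Each ISO step halves the sheet: 1 × A4 → 2 × A5
From A4 to A5 is 1 halving step: 2^1 = 2.

2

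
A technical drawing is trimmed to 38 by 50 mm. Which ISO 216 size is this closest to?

A9 (37 × 52 mm)

Aspect ratio 50/38 ≈ 1.316 (ISO target is √2 ≈ 1.414).
In the A-series (A0 area = 1 m²): A9 = 37 × 52 mm.
Off by 3 mm total — nearest standard size.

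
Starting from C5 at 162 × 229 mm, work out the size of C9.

40 × 57 mm

C6: ⌊229/2⌋ × 162 = 114 × 162 mm
C7: ⌊162/2⌋ × 114 = 81 × 114 mm
C8: ⌊114/2⌋ × 81 = 57 × 81 mm
C9: ⌊81/2⌋ × 57 = 40 × 57 mm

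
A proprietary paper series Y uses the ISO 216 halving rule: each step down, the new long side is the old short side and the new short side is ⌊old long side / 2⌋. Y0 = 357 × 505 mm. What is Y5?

63 × 89 mm

Y1: ⌊505/2⌋ × 357 = 252 × 357 mm
Y2: ⌊357/2⌋ × 252 = 178 × 252 mm
Y3: ⌊252/2⌋ × 178 = 126 × 178 mm
Y4: ⌊178/2⌋ × 126 = 89 × 126 mm
Y5: ⌊126/2⌋ × 89 = 63 × 89 mm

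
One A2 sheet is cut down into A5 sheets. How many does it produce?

8

Each ISO step halves the sheet: 1 × A2 → 2 × A3 → 4 × A4 → 8 × A5
From A2 to A5 is 3 halving steps: 2^3 = 8.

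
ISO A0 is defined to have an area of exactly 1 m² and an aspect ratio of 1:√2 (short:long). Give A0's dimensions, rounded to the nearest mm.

Let the short side be w mm. Then the long side is w√2 and w · w√2 = 10⁶ mm².
w² = 10⁶/√2, so w = 1000 / 2^(1/4) ≈ 840.9 mm; long side = 1000 · 2^(1/4) ≈ 1189.2 mm.

841 × 1189 mm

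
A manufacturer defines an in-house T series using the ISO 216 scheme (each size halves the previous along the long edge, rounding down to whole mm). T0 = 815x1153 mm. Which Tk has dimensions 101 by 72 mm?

T7

T0: 815 × 1153 mm
T1: 576 × 815 mm
T2: 407 × 576 mm
T3: 288 × 407 mm
T4: 203 × 288 mm
T5: 144 × 203 mm
T6: 101 × 144 mm
T7: 72 × 101 mm
T8: 50 × 72 mm
→ matches T7.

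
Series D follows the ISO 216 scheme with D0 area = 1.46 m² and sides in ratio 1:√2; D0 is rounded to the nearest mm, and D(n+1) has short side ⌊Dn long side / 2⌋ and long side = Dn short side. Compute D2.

Let D0's short side be w mm. w · w√2 = 1.46 m² = 1,460,000 mm², so w ≈ 1016.1 mm and w√2 ≈ 1436.9 mm → D0 = 1016 × 1437 mm.
D1: ⌊1437/2⌋ × 1016 = 718 × 1016 mm
D2: ⌊1016/2⌋ × 718 = 508 × 718 mm

508 × 718 mm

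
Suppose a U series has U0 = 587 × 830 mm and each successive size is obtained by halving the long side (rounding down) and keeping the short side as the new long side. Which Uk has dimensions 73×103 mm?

U0: 587 × 830 mm
U1: 415 × 587 mm
U2: 293 × 415 mm
U3: 207 × 293 mm
U4: 146 × 207 mm
U5: 103 × 146 mm
U6: 73 × 103 mm
U7: 51 × 73 mm
→ matches U6.

U6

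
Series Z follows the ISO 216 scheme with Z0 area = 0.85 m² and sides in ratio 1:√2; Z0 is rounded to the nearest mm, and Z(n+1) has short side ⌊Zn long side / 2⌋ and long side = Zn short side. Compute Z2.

387 × 548 mm

Let Z0's short side be w mm. w · w√2 = 0.85 m² = 850,000 mm², so w ≈ 775.3 mm and w√2 ≈ 1096.4 mm → Z0 = 775 × 1096 mm.
Z1: ⌊1096/2⌋ × 775 = 548 × 775 mm
Z2: ⌊775/2⌋ × 548 = 387 × 548 mm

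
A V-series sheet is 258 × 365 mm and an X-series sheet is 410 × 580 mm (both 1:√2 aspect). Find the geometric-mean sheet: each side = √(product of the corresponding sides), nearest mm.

325 × 460 mm

Short side: √(258 · 410) = √105780 ≈ 325.2 → 325 mm
Long side: √(365 · 580) = √211700 ≈ 460.1 → 460 mm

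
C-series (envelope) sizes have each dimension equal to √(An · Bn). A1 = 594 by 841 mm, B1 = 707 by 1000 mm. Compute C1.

Short side: √(594 · 707) = √419958 ≈ 648.0 → 648 mm
Long side: √(841 · 1000) = √841000 ≈ 917.1 → 917 mm

648 × 917 mm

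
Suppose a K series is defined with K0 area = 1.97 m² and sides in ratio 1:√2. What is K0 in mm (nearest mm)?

1180 × 1669 mm

Let the short side be w mm. Then w · w√2 = 1.97 m² = 1,970,000 mm².
w² = 1,970,000/√2, so w ≈ 1180.3 mm; long side = w√2 ≈ 1669.1 mm.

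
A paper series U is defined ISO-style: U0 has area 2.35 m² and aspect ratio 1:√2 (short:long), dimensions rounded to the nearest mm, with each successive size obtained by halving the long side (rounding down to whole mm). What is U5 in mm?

Let U0's short side be w mm. w · w√2 = 2.35 m² = 2,350,000 mm², so w ≈ 1289.1 mm and w√2 ≈ 1823.0 mm → U0 = 1289 × 1823 mm.
U1: ⌊1823/2⌋ × 1289 = 911 × 1289 mm
U2: ⌊1289/2⌋ × 911 = 644 × 911 mm
U3: ⌊911/2⌋ × 644 = 455 × 644 mm
U4: ⌊644/2⌋ × 455 = 322 × 455 mm
U5: ⌊455/2⌋ × 322 = 227 × 322 mm

227 × 322 mm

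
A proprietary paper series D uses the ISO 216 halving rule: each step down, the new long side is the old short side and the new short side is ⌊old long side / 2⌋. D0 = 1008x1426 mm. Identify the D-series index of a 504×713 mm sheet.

D0: 1008 × 1426 mm
D1: 713 × 1008 mm
D2: 504 × 713 mm
D3: 356 × 504 mm
→ matches D2.

D2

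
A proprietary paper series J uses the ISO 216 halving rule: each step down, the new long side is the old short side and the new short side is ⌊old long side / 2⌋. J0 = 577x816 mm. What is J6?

J1 = 408 × 577 mm (from J0 by 1 halving).
J2: ⌊577/2⌋ × 408 = 288 × 408 mm
J3: ⌊408/2⌋ × 288 = 204 × 288 mm
J4: ⌊288/2⌋ × 204 = 144 × 204 mm
J5: ⌊204/2⌋ × 144 = 102 × 144 mm
J6: ⌊144/2⌋ × 102 = 72 × 102 mm

72 × 102 mm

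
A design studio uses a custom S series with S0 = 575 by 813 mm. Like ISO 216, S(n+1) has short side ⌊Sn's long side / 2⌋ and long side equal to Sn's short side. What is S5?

S1: ⌊813/2⌋ × 575 = 406 × 575 mm
S2: ⌊575/2⌋ × 406 = 287 × 406 mm
S3: ⌊406/2⌋ × 287 = 203 × 287 mm
S4: ⌊287/2⌋ × 203 = 143 × 203 mm
S5: ⌊203/2⌋ × 143 = 101 × 143 mm

101 × 143 mm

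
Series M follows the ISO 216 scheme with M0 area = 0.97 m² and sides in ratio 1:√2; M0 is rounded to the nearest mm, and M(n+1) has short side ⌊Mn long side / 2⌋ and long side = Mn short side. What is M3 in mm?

292 × 414 mm

Let M0's short side be w mm. w · w√2 = 0.97 m² = 970,000 mm², so w ≈ 828.2 mm and w√2 ≈ 1171.2 mm → M0 = 828 × 1171 mm.
M1: ⌊1171/2⌋ × 828 = 585 × 828 mm
M2: ⌊828/2⌋ × 585 = 414 × 585 mm
M3: ⌊585/2⌋ × 414 = 292 × 414 mm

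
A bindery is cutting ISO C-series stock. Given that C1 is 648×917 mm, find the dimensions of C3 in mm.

324 × 458 mm

C2: ⌊917/2⌋ × 648 = 458 × 648 mm
C3: ⌊648/2⌋ × 458 = 324 × 458 mm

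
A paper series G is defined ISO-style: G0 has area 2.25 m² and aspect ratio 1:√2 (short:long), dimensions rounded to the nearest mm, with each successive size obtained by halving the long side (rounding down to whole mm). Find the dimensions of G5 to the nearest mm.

223 × 315 mm

Let G0's short side be w mm. w · w√2 = 2.25 m² = 2,250,000 mm², so w ≈ 1261.3 mm and w√2 ≈ 1783.8 mm → G0 = 1261 × 1784 mm.
G1: ⌊1784/2⌋ × 1261 = 892 × 1261 mm
G2: ⌊1261/2⌋ × 892 = 630 × 892 mm
G3: ⌊892/2⌋ × 630 = 446 × 630 mm
G4: ⌊630/2⌋ × 446 = 315 × 446 mm
G5: ⌊446/2⌋ × 315 = 223 × 315 mm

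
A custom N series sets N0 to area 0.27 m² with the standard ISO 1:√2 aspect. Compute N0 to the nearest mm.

437 × 618 mm

Let the short side be w mm. Then w · w√2 = 0.27 m² = 270,000 mm².
w² = 270,000/√2, so w ≈ 436.9 mm; long side = w√2 ≈ 617.9 mm.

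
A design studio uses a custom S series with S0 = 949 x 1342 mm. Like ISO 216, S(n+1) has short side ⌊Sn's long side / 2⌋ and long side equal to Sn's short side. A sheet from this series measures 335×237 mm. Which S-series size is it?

S0: 949 × 1342 mm
S1: 671 × 949 mm
S2: 474 × 671 mm
S3: 335 × 474 mm
S4: 237 × 335 mm
S5: 167 × 237 mm
→ matches S4.

S4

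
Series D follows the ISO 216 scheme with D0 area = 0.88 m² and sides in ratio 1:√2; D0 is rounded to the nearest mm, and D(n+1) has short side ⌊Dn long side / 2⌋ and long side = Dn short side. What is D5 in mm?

139 × 197 mm

Let D0's short side be w mm. w · w√2 = 0.88 m² = 880,000 mm², so w ≈ 788.8 mm and w√2 ≈ 1115.6 mm → D0 = 789 × 1116 mm.
D1: ⌊1116/2⌋ × 789 = 558 × 789 mm
D2: ⌊789/2⌋ × 558 = 394 × 558 mm
D3: ⌊558/2⌋ × 394 = 279 × 394 mm
D4: ⌊394/2⌋ × 279 = 197 × 279 mm
D5: ⌊279/2⌋ × 197 = 139 × 197 mm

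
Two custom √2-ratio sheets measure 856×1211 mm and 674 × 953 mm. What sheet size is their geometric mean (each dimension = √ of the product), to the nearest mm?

Short side: √(856 · 674) = √576944 ≈ 759.6 → 760 mm
Long side: √(1211 · 953) = √1154083 ≈ 1074.3 → 1074 mm

760 × 1074 mm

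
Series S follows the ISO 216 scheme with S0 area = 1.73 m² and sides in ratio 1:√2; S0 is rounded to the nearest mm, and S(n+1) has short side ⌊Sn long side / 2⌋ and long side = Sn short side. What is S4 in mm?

276 × 391 mm

Let S0's short side be w mm. w · w√2 = 1.73 m² = 1,730,000 mm², so w ≈ 1106.0 mm and w√2 ≈ 1564.2 mm → S0 = 1106 × 1564 mm.
S1: ⌊1564/2⌋ × 1106 = 782 × 1106 mm
S2: ⌊1106/2⌋ × 782 = 553 × 782 mm
S3: ⌊782/2⌋ × 553 = 391 × 553 mm
S4: ⌊553/2⌋ × 391 = 276 × 391 mm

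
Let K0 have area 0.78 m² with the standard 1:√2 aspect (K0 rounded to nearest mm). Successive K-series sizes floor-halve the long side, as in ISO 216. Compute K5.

Let K0's short side be w mm. w · w√2 = 0.78 m² = 780,000 mm², so w ≈ 742.7 mm and w√2 ≈ 1050.3 mm → K0 = 743 × 1050 mm.
K1: ⌊1050/2⌋ × 743 = 525 × 743 mm
K2: ⌊743/2⌋ × 525 = 371 × 525 mm
K3: ⌊525/2⌋ × 371 = 262 × 371 mm
K4: ⌊371/2⌋ × 262 = 185 × 262 mm
K5: ⌊262/2⌋ × 185 = 131 × 185 mm

131 × 185 mm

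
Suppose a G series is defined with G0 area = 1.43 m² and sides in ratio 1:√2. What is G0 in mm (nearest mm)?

Let the short side be w mm. Then w · w√2 = 1.43 m² = 1,430,000 mm².
w² = 1,430,000/√2, so w ≈ 1005.6 mm; long side = w√2 ≈ 1422.1 mm.

1006 × 1422 mm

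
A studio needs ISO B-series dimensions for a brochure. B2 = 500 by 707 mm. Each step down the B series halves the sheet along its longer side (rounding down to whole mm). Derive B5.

B3: ⌊707/2⌋ × 500 = 353 × 500 mm
B4: ⌊500/2⌋ × 353 = 250 × 353 mm
B5: ⌊353/2⌋ × 250 = 176 × 250 mm

176 × 250 mm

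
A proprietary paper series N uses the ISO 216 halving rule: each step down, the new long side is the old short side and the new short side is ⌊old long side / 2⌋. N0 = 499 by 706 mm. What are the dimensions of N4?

124 × 176 mm

N1: ⌊706/2⌋ × 499 = 353 × 499 mm
N2: ⌊499/2⌋ × 353 = 249 × 353 mm
N3: ⌊353/2⌋ × 249 = 176 × 249 mm
N4: ⌊249/2⌋ × 176 = 124 × 176 mm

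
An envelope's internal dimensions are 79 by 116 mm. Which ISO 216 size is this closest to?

C7 (81 × 114 mm)

Aspect ratio 116/79 ≈ 1.468 (ISO target is √2 ≈ 1.414).
In the C-series (envelope sizes, between A and B): C7 = 81 × 114 mm.
Off by 4 mm total — nearest standard size.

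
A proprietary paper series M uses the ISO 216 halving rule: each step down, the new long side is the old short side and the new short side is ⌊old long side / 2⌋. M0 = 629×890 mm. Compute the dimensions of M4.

157 × 222 mm

M1: ⌊890/2⌋ × 629 = 445 × 629 mm
M2: ⌊629/2⌋ × 445 = 314 × 445 mm
M3: ⌊445/2⌋ × 314 = 222 × 314 mm
M4: ⌊314/2⌋ × 222 = 157 × 222 mm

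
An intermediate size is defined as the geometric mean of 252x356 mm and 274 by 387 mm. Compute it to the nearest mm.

263 × 371 mm

Short side: √(252 · 274) = √69048 ≈ 262.8 → 263 mm
Long side: √(356 · 387) = √137772 ≈ 371.2 → 371 mm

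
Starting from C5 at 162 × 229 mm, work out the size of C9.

40 × 57 mm

C6: ⌊229/2⌋ × 162 = 114 × 162 mm
C7: ⌊162/2⌋ × 114 = 81 × 114 mm
C8: ⌊114/2⌋ × 81 = 57 × 81 mm
C9: ⌊81/2⌋ × 57 = 40 × 57 mm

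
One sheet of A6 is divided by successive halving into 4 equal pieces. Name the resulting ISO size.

A8

4 = 2^2, so 2 halving steps.
A6 → A7 → … → A8 after 2 steps.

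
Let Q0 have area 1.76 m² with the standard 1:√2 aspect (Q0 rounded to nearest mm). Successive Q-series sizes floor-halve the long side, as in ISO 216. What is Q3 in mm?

394 × 558 mm

Let Q0's short side be w mm. w · w√2 = 1.76 m² = 1,760,000 mm², so w ≈ 1115.6 mm and w√2 ≈ 1577.7 mm → Q0 = 1116 × 1578 mm.
Q1: ⌊1578/2⌋ × 1116 = 789 × 1116 mm
Q2: ⌊1116/2⌋ × 789 = 558 × 789 mm
Q3: ⌊789/2⌋ × 558 = 394 × 558 mm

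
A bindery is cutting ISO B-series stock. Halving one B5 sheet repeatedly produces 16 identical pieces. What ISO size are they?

16 = 2^4, so 4 halving steps.
B5 → B6 → … → B9 after 4 steps.

B9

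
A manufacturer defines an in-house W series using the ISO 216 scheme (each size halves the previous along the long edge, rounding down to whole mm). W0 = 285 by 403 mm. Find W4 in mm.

W1: ⌊403/2⌋ × 285 = 201 × 285 mm
W2: ⌊285/2⌋ × 201 = 142 × 201 mm
W3: ⌊201/2⌋ × 142 = 100 × 142 mm
W4: ⌊142/2⌋ × 100 = 71 × 100 mm

71 × 100 mm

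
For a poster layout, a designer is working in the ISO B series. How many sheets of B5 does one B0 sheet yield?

32

Each ISO step halves the sheet: 1 × B0 → 2 × B1 → 4 × B2 → 8 × B3 → …
From B0 to B5 is 5 halving steps: 2^5 = 32.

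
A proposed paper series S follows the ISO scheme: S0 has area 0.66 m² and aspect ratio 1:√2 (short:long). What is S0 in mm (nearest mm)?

Let the short side be w mm. Then w · w√2 = 0.66 m² = 660,000 mm².
w² = 660,000/√2, so w ≈ 683.1 mm; long side = w√2 ≈ 966.1 mm.

683 × 966 mm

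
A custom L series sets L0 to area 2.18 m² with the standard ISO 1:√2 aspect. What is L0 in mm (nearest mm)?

Let the short side be w mm. Then w · w√2 = 2.18 m² = 2,180,000 mm².
w² = 2,180,000/√2, so w ≈ 1241.6 mm; long side = w√2 ≈ 1755.8 mm.

1242 × 1756 mm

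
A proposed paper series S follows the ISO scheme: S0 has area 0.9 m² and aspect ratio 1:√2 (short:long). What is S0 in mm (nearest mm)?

798 × 1128 mm

Let the short side be w mm. Then w · w√2 = 0.9 m² = 900,000 mm².
w² = 900,000/√2, so w ≈ 797.7 mm; long side = w√2 ≈ 1128.2 mm.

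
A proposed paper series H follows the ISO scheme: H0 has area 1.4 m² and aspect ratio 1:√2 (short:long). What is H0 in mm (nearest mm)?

Let the short side be w mm. Then w · w√2 = 1.4 m² = 1,400,000 mm².
w² = 1,400,000/√2, so w ≈ 995.0 mm; long side = w√2 ≈ 1407.1 mm.

995 × 1407 mm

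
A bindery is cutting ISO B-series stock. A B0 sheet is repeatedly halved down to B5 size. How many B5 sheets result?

32

B0 = 1000 × 1414 mm; B5 = 176 × 250 mm.
Each halving step doubles the count; 5 steps from B0 to B5.
2^5 = 32.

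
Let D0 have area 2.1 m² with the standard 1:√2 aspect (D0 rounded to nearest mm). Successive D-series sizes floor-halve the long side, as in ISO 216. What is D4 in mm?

Let D0's short side be w mm. w · w√2 = 2.1 m² = 2,100,000 mm², so w ≈ 1218.6 mm and w√2 ≈ 1723.3 mm → D0 = 1219 × 1723 mm.
D1: ⌊1723/2⌋ × 1219 = 861 × 1219 mm
D2: ⌊1219/2⌋ × 861 = 609 × 861 mm
D3: ⌊861/2⌋ × 609 = 430 × 609 mm
D4: ⌊609/2⌋ × 430 = 304 × 430 mm

304 × 430 mm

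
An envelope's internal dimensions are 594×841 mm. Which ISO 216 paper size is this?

A1 (594 × 841 mm)

Aspect ratio 841/594 ≈ 1.416 — close to the ISO √2 ≈ 1.414.
In the A-series (A0 area = 1 m²): A1 = 594 × 841 mm.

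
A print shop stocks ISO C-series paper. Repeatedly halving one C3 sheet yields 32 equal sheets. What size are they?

C8

32 = 2^5, so 5 halving steps.
C3 → C4 → … → C8 after 5 steps.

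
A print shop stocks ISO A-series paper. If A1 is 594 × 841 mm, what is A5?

148 × 210 mm

A2: ⌊841/2⌋ × 594 = 420 × 594 mm
A3: ⌊594/2⌋ × 420 = 297 × 420 mm
A4: ⌊420/2⌋ × 297 = 210 × 297 mm
A5: ⌊297/2⌋ × 210 = 148 × 210 mm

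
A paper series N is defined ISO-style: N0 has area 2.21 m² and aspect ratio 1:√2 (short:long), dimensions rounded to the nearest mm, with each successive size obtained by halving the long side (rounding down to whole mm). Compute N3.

Let N0's short side be w mm. w · w√2 = 2.21 m² = 2,210,000 mm², so w ≈ 1250.1 mm and w√2 ≈ 1767.9 mm → N0 = 1250 × 1768 mm.
N1: ⌊1768/2⌋ × 1250 = 884 × 1250 mm
N2: ⌊1250/2⌋ × 884 = 625 × 884 mm
N3: ⌊884/2⌋ × 625 = 442 × 625 mm

442 × 625 mm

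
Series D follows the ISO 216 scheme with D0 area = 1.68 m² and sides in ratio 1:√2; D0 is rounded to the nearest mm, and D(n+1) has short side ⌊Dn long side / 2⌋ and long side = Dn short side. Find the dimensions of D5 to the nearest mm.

192 × 272 mm

Let D0's short side be w mm. w · w√2 = 1.68 m² = 1,680,000 mm², so w ≈ 1089.9 mm and w√2 ≈ 1541.4 mm → D0 = 1090 × 1541 mm.
D1: ⌊1541/2⌋ × 1090 = 770 × 1090 mm
D2: ⌊1090/2⌋ × 770 = 545 × 770 mm
D3: ⌊770/2⌋ × 545 = 385 × 545 mm
D4: ⌊545/2⌋ × 385 = 272 × 385 mm
D5: ⌊385/2⌋ × 272 = 192 × 272 mm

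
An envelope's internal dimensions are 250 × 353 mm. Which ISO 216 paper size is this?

Aspect ratio 353/250 ≈ 1.412 — close to the ISO √2 ≈ 1.414.
In the B-series (B0 = 1000 × 1414 mm): B4 = 250 × 353 mm.

B4 (250 × 353 mm)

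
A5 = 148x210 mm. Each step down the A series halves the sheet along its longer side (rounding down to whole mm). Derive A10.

A6: ⌊210/2⌋ × 148 = 105 × 148 mm
A7: ⌊148/2⌋ × 105 = 74 × 105 mm
A8: ⌊105/2⌋ × 74 = 52 × 74 mm
A9: ⌊74/2⌋ × 52 = 37 × 52 mm
A10: ⌊52/2⌋ × 37 = 26 × 37 mm

26 × 37 mm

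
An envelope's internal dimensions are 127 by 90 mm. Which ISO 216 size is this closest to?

Aspect ratio 127/90 ≈ 1.411 — close to the ISO √2 ≈ 1.414.
In the B-series (B0 = 1000 × 1414 mm): B7 = 88 × 125 mm.
Off by 4 mm total — nearest standard size.

B7 (88 × 125 mm)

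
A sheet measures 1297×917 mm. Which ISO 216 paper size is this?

C0 (917 × 1297 mm)

Aspect ratio 1297/917 ≈ 1.414 — close to the ISO √2 ≈ 1.414.
In the C-series (envelope sizes, between A and B): C0 = 917 × 1297 mm.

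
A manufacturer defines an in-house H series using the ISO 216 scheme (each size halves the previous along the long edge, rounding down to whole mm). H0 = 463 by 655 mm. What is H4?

H1: ⌊655/2⌋ × 463 = 327 × 463 mm
H2: ⌊463/2⌋ × 327 = 231 × 327 mm
H3: ⌊327/2⌋ × 231 = 163 × 231 mm
H4: ⌊231/2⌋ × 163 = 115 × 163 mm

115 × 163 mm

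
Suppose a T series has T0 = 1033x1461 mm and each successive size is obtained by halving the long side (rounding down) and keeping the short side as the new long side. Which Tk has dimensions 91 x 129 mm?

T7

T0: 1033 × 1461 mm
T1: 730 × 1033 mm
T2: 516 × 730 mm
T3: 365 × 516 mm
T4: 258 × 365 mm
T5: 182 × 258 mm
T6: 129 × 182 mm
T7: 91 × 129 mm
T8: 64 × 91 mm
→ matches T7.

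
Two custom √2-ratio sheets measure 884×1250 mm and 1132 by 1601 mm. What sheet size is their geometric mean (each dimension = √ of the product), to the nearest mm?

1000 × 1415 mm

Short side: √(884 · 1132) = √1000688 ≈ 1000.3 → 1000 mm
Long side: √(1250 · 1601) = √2001250 ≈ 1414.7 → 1415 mm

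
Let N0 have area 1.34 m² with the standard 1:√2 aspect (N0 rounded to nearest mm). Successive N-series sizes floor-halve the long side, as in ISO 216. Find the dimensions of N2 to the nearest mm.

486 × 688 mm

Let N0's short side be w mm. w · w√2 = 1.34 m² = 1,340,000 mm², so w ≈ 973.4 mm and w√2 ≈ 1376.6 mm → N0 = 973 × 1377 mm.
N1: ⌊1377/2⌋ × 973 = 688 × 973 mm
N2: ⌊973/2⌋ × 688 = 486 × 688 mm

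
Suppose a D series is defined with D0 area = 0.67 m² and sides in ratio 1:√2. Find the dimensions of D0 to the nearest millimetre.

Let the short side be w mm. Then w · w√2 = 0.67 m² = 670,000 mm².
w² = 670,000/√2, so w ≈ 688.3 mm; long side = w√2 ≈ 973.4 mm.

688 × 973 mm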